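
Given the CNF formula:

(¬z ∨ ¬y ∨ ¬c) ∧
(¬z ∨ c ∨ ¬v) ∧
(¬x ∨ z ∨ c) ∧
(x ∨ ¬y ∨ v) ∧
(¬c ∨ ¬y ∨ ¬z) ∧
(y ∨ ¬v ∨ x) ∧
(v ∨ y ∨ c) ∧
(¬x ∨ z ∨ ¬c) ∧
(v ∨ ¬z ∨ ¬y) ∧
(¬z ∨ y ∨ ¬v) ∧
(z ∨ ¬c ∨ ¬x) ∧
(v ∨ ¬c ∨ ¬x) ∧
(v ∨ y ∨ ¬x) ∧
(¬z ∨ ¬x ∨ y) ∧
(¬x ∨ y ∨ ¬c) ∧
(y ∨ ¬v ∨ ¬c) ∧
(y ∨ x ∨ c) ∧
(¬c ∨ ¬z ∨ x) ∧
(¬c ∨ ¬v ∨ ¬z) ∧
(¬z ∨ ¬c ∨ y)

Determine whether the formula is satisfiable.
Yes

Yes, the formula is satisfiable.

One satisfying assignment is: v=False, z=False, c=True, x=False, y=False

Verification: With this assignment, all 20 clauses evaluate to true.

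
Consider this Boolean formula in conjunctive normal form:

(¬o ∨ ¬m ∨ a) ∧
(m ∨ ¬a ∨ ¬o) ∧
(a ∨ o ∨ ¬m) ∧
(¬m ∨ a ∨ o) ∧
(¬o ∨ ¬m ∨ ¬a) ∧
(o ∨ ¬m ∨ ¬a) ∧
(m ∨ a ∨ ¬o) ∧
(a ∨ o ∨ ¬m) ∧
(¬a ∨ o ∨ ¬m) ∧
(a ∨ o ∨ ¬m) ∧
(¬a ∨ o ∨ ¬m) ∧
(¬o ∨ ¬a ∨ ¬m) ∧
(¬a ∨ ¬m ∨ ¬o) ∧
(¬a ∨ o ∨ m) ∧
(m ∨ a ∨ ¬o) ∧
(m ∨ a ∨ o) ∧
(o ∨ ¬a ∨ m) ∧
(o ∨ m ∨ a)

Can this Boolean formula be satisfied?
No

No, the formula is not satisfiable.

No assignment of truth values to the variables can make all 18 clauses true simultaneously.

The formula is UNSAT (unsatisfiable).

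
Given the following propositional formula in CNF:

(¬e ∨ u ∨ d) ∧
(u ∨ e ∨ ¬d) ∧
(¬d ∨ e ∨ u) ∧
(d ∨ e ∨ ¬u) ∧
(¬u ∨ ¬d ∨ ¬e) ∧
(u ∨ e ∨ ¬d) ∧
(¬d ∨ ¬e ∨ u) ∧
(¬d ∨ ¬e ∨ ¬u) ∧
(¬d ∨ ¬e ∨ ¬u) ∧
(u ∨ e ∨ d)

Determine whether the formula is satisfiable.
Yes

Yes, the formula is satisfiable.

One satisfying assignment is: d=False, e=True, u=True

Verification: With this assignment, all 10 clauses evaluate to true.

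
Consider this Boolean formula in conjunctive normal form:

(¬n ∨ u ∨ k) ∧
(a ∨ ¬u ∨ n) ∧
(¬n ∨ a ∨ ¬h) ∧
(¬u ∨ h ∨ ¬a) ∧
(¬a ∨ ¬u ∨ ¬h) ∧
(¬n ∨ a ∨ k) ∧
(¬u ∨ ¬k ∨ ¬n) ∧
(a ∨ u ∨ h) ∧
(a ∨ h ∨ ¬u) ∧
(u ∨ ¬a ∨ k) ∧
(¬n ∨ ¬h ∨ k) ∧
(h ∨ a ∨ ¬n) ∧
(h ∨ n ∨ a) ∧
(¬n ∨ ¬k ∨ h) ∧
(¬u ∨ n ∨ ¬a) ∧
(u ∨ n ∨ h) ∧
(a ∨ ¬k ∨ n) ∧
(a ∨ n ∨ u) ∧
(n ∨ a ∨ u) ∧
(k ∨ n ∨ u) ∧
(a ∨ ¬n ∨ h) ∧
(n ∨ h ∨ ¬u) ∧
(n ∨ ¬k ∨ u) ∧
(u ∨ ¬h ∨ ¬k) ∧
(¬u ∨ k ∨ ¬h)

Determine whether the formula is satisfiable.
No

No, the formula is not satisfiable.

No assignment of truth values to the variables can make all 25 clauses true simultaneously.

The formula is UNSAT (unsatisfiable).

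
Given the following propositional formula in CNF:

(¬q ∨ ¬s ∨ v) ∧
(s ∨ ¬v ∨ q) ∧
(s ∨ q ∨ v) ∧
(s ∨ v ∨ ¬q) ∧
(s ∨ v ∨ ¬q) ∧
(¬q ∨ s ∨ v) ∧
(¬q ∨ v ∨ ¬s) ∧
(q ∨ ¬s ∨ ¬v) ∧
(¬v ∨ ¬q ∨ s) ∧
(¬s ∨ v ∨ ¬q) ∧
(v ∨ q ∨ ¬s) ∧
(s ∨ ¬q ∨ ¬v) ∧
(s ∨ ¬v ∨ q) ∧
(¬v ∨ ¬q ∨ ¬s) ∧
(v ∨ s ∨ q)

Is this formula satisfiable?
No

No, the formula is not satisfiable.

No assignment of truth values to the variables can make all 15 clauses true simultaneously.

The formula is UNSAT (unsatisfiable).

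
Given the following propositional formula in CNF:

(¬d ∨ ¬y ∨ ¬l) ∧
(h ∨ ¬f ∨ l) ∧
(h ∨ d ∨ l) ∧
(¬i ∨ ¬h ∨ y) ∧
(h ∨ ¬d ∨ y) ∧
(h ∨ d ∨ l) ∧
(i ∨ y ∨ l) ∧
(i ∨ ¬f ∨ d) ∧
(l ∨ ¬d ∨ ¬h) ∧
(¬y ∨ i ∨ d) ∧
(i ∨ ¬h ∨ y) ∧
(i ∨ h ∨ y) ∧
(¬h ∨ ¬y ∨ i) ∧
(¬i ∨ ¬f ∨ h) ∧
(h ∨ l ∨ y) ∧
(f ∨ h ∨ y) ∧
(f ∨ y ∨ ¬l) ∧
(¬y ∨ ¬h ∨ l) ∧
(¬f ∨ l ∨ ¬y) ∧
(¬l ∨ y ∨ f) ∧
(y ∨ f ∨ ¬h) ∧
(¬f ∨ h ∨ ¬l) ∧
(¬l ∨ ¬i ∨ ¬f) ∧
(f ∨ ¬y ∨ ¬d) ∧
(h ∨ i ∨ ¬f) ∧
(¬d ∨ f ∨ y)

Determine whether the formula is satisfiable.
Yes

Yes, the formula is satisfiable.

One satisfying assignment is: l=True, f=False, i=True, y=True, h=False, d=False

Verification: With this assignment, all 26 clauses evaluate to true.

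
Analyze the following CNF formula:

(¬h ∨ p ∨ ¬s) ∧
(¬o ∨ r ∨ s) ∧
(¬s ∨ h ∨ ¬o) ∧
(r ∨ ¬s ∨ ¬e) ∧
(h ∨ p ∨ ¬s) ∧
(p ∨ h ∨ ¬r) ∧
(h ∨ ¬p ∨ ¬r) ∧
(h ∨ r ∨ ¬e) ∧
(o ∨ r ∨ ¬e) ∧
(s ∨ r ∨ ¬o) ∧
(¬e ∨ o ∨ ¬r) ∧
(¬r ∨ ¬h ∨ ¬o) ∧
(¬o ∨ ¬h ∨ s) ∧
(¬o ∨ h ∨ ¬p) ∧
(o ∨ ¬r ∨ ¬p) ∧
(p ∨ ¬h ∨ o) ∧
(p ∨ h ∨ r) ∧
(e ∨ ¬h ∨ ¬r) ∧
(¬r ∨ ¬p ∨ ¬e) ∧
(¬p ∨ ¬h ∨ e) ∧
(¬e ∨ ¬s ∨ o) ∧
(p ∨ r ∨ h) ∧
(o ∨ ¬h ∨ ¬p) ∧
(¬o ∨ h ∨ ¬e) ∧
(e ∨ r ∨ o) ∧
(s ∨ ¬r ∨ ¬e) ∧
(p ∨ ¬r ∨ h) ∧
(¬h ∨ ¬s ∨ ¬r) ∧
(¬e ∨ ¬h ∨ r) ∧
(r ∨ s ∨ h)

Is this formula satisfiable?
No

No, the formula is not satisfiable.

No assignment of truth values to the variables can make all 30 clauses true simultaneously.

The formula is UNSAT (unsatisfiable).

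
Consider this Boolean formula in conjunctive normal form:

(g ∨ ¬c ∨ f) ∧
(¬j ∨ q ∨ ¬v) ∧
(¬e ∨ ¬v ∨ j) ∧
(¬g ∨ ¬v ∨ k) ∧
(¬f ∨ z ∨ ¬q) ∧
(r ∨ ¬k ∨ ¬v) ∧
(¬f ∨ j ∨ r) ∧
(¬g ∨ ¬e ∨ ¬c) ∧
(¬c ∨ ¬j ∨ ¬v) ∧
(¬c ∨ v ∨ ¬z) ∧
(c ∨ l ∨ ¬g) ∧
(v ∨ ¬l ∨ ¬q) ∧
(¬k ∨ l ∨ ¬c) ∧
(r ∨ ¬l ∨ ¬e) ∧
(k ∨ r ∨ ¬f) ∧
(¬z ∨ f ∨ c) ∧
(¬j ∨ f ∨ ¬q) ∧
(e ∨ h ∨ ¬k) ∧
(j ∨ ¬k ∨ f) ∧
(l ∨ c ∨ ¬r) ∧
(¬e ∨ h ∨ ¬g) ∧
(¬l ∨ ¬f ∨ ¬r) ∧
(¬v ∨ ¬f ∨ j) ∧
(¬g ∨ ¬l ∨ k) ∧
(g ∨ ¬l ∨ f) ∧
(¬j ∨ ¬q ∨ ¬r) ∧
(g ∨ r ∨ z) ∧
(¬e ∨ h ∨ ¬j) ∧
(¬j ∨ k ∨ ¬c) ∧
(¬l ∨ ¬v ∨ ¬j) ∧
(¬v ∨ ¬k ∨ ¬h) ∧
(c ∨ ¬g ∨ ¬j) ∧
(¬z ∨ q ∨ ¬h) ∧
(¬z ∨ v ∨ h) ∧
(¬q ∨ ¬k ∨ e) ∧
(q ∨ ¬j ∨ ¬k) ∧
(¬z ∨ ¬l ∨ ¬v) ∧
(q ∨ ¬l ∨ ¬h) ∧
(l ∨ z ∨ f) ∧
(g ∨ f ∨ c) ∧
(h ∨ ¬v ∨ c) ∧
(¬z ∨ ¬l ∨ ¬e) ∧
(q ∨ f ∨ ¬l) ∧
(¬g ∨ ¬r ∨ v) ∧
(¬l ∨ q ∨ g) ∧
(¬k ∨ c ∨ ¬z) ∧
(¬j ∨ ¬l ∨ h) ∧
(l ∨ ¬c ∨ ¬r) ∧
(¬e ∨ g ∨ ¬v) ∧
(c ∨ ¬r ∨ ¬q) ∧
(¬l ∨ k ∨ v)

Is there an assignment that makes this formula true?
No

No, the formula is not satisfiable.

No assignment of truth values to the variables can make all 51 clauses true simultaneously.

The formula is UNSAT (unsatisfiable).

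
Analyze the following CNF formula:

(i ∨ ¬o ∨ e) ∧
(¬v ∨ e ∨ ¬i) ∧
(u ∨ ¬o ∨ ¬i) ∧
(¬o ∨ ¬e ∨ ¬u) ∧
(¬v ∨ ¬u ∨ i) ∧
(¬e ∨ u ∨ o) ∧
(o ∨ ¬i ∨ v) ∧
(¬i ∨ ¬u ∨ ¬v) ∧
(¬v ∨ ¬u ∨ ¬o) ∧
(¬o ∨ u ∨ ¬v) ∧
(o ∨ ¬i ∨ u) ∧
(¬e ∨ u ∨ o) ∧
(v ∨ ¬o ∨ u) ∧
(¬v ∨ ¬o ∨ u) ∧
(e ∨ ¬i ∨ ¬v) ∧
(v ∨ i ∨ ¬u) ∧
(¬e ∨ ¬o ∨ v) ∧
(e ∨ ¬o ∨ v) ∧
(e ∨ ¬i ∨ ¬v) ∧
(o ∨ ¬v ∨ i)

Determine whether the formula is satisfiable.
Yes

Yes, the formula is satisfiable.

One satisfying assignment is: u=False, o=False, v=False, i=False, e=False

Verification: With this assignment, all 20 clauses evaluate to true.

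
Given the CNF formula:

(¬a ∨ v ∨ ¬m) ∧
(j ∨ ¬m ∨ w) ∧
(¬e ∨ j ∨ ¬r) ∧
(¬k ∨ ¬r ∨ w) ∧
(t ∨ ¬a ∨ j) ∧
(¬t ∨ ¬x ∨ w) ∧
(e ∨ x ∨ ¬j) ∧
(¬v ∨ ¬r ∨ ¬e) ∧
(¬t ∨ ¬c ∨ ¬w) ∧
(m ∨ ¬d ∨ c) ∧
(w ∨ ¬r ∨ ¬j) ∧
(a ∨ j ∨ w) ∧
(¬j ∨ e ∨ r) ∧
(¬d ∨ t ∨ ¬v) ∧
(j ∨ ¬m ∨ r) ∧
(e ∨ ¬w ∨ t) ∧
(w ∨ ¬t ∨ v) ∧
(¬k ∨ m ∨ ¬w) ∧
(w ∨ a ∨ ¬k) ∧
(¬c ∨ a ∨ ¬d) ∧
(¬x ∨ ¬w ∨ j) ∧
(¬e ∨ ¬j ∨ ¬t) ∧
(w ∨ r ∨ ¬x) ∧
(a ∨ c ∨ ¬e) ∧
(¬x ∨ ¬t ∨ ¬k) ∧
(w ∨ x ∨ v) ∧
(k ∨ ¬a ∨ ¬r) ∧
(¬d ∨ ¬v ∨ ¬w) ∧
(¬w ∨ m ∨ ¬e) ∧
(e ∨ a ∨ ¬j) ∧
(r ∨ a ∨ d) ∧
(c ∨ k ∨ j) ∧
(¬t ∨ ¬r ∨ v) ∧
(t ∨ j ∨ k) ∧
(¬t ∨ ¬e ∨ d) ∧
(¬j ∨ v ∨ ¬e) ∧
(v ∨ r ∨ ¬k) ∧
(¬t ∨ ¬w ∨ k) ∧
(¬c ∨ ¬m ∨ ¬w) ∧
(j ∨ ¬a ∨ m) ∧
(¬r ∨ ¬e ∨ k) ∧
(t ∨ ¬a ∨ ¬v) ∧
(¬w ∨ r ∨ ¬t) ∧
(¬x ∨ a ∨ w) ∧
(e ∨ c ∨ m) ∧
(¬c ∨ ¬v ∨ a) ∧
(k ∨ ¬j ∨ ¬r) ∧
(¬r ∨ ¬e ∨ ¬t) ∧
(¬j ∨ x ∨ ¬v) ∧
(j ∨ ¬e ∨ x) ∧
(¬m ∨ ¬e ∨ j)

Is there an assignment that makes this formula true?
Yes

Yes, the formula is satisfiable.

One satisfying assignment is: m=True, c=False, r=True, e=False, k=True, d=False, x=False, v=True, a=False, j=False, t=True, w=True

Verification: With this assignment, all 51 clauses evaluate to true.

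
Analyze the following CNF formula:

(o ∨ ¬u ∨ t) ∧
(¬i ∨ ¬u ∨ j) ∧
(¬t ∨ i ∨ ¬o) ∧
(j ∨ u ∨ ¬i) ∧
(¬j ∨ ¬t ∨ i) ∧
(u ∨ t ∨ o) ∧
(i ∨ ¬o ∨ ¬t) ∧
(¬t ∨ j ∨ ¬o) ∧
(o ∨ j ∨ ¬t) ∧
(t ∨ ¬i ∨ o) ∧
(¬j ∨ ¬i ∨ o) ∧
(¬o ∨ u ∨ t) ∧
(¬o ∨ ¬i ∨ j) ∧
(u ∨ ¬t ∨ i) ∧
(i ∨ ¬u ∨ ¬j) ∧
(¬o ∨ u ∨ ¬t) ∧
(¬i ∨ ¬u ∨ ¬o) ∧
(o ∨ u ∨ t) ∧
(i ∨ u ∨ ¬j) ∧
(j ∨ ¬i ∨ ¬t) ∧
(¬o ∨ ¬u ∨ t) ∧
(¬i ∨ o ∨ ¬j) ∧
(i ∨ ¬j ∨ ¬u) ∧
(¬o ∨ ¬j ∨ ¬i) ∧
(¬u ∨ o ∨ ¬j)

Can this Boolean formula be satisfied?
No

No, the formula is not satisfiable.

No assignment of truth values to the variables can make all 25 clauses true simultaneously.

The formula is UNSAT (unsatisfiable).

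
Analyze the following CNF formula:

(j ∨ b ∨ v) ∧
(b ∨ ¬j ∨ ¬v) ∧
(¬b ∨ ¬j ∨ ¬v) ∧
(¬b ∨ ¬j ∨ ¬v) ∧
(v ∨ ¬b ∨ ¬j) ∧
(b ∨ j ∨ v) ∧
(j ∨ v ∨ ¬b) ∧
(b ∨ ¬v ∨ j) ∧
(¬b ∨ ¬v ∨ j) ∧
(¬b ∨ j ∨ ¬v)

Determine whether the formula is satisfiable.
Yes

Yes, the formula is satisfiable.

One satisfying assignment is: v=False, b=False, j=True

Verification: With this assignment, all 10 clauses evaluate to true.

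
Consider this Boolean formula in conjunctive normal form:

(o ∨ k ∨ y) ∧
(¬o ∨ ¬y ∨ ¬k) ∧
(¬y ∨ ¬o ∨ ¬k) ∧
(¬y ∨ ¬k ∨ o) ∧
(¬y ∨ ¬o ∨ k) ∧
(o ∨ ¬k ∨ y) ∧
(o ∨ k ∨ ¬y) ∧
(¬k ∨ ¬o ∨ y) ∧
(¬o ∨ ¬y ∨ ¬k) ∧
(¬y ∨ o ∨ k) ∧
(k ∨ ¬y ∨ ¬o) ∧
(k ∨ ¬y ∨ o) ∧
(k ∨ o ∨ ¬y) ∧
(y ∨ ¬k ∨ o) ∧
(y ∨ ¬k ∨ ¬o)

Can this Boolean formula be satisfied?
Yes

Yes, the formula is satisfiable.

One satisfying assignment is: k=False, o=True, y=False

Verification: With this assignment, all 15 clauses evaluate to true.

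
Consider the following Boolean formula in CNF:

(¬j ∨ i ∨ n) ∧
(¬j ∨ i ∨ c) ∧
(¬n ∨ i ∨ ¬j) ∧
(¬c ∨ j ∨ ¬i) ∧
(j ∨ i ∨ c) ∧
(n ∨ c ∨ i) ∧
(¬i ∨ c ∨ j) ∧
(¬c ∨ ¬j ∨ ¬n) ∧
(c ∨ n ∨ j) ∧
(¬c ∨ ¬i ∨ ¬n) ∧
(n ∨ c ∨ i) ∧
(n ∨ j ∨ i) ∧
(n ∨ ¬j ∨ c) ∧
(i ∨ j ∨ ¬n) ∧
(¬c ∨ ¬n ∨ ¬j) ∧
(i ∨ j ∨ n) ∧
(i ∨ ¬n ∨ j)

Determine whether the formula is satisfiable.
Yes

Yes, the formula is satisfiable.

One satisfying assignment is: j=True, c=False, n=True, i=True

Verification: With this assignment, all 17 clauses evaluate to true.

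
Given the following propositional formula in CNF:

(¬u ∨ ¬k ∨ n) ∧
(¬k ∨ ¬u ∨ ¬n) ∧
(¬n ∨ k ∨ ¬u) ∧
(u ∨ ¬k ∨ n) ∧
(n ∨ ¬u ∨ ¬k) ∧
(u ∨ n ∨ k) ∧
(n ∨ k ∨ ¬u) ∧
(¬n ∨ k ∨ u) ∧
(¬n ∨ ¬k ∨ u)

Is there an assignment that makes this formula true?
No

No, the formula is not satisfiable.

No assignment of truth values to the variables can make all 9 clauses true simultaneously.

The formula is UNSAT (unsatisfiable).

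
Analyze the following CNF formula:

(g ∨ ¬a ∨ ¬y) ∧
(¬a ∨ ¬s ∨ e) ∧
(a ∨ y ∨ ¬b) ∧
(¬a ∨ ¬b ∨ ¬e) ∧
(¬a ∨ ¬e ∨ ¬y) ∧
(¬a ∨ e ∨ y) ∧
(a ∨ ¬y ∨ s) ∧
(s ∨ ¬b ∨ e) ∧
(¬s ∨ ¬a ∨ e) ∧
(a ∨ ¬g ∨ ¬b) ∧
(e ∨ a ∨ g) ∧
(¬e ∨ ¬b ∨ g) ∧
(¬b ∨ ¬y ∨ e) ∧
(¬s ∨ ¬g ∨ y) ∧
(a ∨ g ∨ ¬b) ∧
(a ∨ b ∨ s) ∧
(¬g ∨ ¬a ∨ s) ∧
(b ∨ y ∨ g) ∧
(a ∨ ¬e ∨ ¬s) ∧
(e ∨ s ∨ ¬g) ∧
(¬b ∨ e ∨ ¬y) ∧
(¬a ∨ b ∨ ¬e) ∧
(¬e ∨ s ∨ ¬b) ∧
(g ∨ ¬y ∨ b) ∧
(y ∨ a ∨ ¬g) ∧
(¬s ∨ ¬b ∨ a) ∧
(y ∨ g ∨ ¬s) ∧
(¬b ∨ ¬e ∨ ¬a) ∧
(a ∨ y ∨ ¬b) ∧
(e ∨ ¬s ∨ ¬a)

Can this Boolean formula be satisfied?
Yes

Yes, the formula is satisfiable.

One satisfying assignment is: y=True, g=True, s=True, a=False, e=False, b=False

Verification: With this assignment, all 30 clauses evaluate to true.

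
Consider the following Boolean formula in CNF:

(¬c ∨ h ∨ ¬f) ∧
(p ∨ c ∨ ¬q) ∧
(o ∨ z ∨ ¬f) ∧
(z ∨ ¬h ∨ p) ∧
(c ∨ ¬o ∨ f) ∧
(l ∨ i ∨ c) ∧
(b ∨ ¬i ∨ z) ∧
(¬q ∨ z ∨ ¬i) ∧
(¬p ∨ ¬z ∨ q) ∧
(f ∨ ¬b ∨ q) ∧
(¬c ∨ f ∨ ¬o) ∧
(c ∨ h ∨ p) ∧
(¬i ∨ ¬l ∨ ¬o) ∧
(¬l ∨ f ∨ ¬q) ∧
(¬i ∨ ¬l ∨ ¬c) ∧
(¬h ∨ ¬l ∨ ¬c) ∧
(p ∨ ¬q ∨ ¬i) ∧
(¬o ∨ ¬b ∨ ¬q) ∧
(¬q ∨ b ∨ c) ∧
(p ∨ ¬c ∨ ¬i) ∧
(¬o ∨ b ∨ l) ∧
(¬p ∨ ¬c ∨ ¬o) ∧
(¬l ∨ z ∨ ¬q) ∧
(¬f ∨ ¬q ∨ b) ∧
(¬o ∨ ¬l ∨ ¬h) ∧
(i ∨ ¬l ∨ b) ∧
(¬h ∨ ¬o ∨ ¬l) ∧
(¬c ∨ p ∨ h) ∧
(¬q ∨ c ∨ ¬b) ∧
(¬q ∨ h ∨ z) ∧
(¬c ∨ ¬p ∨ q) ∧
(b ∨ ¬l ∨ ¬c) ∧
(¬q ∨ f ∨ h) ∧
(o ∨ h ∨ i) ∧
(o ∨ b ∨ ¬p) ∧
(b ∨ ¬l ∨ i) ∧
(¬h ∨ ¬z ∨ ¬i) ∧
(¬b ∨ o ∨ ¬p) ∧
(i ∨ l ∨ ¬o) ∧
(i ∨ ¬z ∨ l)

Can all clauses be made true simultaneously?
Yes

Yes, the formula is satisfiable.

One satisfying assignment is: h=False, o=True, c=False, f=True, q=False, p=True, b=True, l=False, z=False, i=True

Verification: With this assignment, all 40 clauses evaluate to true.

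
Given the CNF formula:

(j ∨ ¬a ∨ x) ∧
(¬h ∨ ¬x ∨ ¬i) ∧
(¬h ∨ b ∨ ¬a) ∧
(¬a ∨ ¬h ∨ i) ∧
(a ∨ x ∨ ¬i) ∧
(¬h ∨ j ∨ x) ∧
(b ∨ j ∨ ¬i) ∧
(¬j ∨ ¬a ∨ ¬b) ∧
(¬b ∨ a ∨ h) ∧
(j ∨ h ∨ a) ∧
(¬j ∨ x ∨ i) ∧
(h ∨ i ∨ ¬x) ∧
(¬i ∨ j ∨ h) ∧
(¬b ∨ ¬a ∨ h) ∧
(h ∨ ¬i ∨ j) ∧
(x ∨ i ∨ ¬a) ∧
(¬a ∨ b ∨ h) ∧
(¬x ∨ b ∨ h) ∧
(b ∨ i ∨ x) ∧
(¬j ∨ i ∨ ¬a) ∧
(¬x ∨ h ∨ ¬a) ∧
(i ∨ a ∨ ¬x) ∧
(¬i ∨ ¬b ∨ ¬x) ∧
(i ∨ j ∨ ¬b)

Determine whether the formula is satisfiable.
No

No, the formula is not satisfiable.

No assignment of truth values to the variables can make all 24 clauses true simultaneously.

The formula is UNSAT (unsatisfiable).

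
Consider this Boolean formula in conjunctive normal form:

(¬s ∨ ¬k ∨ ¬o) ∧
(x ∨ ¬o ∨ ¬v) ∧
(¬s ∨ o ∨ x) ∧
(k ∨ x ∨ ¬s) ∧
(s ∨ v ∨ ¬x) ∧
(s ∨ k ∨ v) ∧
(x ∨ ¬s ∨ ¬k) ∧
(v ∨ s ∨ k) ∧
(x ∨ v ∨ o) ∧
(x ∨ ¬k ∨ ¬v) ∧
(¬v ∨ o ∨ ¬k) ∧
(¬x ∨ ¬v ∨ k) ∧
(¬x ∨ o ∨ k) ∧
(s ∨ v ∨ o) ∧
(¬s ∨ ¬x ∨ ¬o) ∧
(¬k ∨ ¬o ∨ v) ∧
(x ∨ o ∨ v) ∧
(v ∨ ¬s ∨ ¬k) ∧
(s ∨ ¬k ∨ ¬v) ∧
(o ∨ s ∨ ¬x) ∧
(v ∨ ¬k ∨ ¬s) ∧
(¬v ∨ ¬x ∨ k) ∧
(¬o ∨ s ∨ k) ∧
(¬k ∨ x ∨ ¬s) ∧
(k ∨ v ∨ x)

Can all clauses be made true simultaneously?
Yes

Yes, the formula is satisfiable.

One satisfying assignment is: v=True, o=False, x=False, k=False, s=False

Verification: With this assignment, all 25 clauses evaluate to true.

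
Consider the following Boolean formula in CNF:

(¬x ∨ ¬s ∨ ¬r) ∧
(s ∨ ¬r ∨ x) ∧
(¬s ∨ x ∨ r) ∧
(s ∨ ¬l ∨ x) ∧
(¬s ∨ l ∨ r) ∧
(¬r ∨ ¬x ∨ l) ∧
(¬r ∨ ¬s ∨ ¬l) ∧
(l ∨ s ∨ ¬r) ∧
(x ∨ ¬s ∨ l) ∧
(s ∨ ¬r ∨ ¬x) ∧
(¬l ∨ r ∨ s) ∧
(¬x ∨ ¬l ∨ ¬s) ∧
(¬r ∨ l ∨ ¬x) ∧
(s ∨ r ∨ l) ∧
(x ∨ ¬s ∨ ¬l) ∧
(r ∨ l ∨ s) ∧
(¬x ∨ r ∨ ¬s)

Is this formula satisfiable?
No

No, the formula is not satisfiable.

No assignment of truth values to the variables can make all 17 clauses true simultaneously.

The formula is UNSAT (unsatisfiable).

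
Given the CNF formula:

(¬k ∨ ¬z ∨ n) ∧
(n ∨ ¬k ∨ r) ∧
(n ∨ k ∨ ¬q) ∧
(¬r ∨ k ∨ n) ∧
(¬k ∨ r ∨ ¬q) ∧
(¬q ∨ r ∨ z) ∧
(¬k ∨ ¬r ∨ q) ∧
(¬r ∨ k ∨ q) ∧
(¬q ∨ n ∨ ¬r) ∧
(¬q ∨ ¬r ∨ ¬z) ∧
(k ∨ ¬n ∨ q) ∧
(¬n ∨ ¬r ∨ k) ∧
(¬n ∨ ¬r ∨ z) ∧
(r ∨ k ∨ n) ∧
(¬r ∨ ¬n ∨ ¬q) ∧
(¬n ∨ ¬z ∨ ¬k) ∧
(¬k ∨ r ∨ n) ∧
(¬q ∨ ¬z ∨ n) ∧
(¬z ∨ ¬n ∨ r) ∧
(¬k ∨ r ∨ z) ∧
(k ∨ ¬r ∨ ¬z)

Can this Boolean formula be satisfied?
No

No, the formula is not satisfiable.

No assignment of truth values to the variables can make all 21 clauses true simultaneously.

The formula is UNSAT (unsatisfiable).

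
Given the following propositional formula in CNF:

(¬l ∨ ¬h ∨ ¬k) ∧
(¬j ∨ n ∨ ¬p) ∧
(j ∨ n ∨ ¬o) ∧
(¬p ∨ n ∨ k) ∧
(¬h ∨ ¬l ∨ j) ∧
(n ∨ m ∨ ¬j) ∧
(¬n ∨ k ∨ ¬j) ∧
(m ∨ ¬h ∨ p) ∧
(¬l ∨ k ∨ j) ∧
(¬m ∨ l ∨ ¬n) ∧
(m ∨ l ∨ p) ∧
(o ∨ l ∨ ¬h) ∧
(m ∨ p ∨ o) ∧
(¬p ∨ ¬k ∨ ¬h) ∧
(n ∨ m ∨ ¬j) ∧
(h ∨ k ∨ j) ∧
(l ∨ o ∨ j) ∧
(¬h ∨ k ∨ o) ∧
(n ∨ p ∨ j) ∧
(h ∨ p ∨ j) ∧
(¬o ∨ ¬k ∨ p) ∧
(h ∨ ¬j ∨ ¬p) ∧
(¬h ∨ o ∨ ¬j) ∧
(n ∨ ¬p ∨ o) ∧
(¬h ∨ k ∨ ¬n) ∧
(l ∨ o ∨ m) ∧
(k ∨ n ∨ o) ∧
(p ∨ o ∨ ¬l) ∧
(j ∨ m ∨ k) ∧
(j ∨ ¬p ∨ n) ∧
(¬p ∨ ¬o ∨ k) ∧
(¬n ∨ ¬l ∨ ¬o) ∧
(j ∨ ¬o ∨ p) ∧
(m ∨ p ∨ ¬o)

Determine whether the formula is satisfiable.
Yes

Yes, the formula is satisfiable.

One satisfying assignment is: m=False, o=False, n=True, p=True, h=False, k=True, j=False, l=True

Verification: With this assignment, all 34 clauses evaluate to true.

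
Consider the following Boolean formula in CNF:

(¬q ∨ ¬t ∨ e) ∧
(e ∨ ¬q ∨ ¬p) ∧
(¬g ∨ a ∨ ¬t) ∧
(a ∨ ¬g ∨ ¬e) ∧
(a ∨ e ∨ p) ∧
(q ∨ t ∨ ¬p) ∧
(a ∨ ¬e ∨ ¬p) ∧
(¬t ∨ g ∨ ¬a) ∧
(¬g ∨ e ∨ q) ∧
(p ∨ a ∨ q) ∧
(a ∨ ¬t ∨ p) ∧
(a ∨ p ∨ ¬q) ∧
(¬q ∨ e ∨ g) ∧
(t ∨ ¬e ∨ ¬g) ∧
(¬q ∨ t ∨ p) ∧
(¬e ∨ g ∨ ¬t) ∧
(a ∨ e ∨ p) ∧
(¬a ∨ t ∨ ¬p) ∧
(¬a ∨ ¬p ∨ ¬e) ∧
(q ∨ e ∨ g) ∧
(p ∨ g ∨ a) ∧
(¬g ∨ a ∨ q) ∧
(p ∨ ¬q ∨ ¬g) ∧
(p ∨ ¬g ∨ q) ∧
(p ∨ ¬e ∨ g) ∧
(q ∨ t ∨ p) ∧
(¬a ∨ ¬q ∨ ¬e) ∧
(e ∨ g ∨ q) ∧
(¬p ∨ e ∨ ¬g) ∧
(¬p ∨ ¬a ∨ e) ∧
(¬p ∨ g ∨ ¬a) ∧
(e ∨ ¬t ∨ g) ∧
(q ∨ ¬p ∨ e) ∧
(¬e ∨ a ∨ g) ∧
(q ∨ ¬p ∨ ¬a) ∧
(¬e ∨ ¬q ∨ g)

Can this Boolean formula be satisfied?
No

No, the formula is not satisfiable.

No assignment of truth values to the variables can make all 36 clauses true simultaneously.

The formula is UNSAT (unsatisfiable).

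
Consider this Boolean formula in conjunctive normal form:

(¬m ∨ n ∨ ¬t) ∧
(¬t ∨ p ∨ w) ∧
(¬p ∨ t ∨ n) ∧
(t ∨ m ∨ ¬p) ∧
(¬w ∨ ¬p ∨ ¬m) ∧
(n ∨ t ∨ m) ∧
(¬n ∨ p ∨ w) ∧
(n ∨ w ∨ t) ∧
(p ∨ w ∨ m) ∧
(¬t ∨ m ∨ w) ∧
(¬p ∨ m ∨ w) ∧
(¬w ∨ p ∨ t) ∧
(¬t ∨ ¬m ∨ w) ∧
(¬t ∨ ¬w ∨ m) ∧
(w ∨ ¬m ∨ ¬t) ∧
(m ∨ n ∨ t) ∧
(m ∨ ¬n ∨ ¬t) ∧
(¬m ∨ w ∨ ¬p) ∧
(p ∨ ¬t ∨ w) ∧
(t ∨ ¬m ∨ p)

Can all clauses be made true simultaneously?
Yes

Yes, the formula is satisfiable.

One satisfying assignment is: n=True, p=False, t=True, w=True, m=True

Verification: With this assignment, all 20 clauses evaluate to true.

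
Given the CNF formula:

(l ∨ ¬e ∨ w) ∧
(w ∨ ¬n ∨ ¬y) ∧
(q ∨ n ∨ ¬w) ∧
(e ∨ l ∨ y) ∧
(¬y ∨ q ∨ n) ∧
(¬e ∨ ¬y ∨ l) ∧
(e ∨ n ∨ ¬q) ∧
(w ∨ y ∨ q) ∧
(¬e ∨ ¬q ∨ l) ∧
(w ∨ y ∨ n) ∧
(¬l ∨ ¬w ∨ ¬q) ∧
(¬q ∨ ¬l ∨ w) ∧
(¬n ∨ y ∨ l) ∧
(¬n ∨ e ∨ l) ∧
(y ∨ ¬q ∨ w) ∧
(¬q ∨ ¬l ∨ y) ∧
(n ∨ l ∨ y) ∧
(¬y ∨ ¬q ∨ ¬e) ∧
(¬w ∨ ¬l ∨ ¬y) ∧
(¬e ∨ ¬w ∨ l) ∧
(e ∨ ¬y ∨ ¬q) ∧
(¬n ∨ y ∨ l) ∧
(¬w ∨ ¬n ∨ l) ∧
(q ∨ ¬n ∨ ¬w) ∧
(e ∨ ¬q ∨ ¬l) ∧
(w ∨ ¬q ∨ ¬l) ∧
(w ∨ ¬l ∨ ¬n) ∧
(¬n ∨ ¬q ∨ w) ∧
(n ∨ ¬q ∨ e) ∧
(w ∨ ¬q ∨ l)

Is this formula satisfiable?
No

No, the formula is not satisfiable.

No assignment of truth values to the variables can make all 30 clauses true simultaneously.

The formula is UNSAT (unsatisfiable).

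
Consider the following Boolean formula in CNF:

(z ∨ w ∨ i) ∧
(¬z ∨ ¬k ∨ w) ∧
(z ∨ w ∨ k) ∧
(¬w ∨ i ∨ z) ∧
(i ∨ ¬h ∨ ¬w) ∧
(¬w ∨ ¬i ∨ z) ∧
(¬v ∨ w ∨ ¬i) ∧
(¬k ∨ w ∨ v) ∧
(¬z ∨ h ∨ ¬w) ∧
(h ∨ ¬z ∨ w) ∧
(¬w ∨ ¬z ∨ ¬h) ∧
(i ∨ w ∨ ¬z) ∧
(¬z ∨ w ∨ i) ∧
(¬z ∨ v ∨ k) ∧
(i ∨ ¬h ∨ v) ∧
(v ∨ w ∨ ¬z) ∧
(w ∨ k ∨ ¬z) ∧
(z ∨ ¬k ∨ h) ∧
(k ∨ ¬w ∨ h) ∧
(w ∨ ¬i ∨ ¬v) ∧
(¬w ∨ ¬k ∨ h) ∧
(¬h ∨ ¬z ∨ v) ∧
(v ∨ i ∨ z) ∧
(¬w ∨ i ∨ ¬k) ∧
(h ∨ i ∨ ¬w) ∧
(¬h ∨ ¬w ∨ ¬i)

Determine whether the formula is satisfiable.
No

No, the formula is not satisfiable.

No assignment of truth values to the variables can make all 26 clauses true simultaneously.

The formula is UNSAT (unsatisfiable).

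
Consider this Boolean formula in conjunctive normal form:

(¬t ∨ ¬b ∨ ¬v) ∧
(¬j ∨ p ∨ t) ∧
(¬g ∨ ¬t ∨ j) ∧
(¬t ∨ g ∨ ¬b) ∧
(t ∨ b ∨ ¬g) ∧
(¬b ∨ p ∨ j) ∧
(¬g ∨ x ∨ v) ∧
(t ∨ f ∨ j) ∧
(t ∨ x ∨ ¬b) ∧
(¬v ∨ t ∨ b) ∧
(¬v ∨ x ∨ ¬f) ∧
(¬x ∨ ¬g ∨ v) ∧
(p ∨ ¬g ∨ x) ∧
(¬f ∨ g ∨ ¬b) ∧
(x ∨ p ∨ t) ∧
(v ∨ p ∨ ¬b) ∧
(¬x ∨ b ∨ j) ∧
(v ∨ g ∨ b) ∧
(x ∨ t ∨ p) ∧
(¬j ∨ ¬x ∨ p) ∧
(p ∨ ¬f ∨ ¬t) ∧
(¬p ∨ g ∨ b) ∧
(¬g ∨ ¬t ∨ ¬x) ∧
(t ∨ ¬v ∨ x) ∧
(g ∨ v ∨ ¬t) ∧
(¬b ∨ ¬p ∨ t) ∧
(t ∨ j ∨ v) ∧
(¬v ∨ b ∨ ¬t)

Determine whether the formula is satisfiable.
No

No, the formula is not satisfiable.

No assignment of truth values to the variables can make all 28 clauses true simultaneously.

The formula is UNSAT (unsatisfiable).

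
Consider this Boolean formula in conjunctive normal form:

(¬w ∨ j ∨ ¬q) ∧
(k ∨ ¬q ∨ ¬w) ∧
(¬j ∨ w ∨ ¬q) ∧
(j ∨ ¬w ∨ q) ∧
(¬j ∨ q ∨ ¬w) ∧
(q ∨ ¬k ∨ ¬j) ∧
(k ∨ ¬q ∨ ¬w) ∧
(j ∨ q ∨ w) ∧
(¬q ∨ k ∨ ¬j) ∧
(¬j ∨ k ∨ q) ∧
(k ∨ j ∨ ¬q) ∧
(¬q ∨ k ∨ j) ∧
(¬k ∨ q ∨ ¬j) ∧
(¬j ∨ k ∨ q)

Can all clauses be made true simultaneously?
Yes

Yes, the formula is satisfiable.

One satisfying assignment is: q=True, k=True, w=False, j=False

Verification: With this assignment, all 14 clauses evaluate to true.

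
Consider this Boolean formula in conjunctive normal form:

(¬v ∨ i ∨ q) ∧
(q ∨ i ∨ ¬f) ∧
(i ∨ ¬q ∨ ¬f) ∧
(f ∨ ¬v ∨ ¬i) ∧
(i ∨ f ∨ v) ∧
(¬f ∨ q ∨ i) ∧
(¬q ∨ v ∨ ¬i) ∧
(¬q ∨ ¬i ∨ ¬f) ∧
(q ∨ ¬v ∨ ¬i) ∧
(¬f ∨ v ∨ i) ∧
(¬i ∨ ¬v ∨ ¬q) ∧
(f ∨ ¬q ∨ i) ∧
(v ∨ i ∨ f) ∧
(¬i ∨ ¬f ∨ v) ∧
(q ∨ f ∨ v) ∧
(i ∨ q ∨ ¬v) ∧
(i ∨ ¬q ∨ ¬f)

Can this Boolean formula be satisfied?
No

No, the formula is not satisfiable.

No assignment of truth values to the variables can make all 17 clauses true simultaneously.

The formula is UNSAT (unsatisfiable).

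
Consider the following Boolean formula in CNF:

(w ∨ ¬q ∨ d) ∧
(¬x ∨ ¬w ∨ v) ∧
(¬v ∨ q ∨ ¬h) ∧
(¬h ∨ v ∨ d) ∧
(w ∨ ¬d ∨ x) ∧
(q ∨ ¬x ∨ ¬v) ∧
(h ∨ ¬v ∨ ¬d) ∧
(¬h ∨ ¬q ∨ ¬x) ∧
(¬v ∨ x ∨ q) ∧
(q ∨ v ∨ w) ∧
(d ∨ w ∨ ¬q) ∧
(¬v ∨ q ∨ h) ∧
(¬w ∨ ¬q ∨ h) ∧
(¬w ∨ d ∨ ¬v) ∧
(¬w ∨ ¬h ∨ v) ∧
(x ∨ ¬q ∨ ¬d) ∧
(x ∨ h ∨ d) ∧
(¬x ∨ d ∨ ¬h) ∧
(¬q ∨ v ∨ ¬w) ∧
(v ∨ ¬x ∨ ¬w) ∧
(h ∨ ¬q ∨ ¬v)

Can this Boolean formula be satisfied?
Yes

Yes, the formula is satisfiable.

One satisfying assignment is: v=False, d=True, w=True, x=False, q=False, h=False

Verification: With this assignment, all 21 clauses evaluate to true.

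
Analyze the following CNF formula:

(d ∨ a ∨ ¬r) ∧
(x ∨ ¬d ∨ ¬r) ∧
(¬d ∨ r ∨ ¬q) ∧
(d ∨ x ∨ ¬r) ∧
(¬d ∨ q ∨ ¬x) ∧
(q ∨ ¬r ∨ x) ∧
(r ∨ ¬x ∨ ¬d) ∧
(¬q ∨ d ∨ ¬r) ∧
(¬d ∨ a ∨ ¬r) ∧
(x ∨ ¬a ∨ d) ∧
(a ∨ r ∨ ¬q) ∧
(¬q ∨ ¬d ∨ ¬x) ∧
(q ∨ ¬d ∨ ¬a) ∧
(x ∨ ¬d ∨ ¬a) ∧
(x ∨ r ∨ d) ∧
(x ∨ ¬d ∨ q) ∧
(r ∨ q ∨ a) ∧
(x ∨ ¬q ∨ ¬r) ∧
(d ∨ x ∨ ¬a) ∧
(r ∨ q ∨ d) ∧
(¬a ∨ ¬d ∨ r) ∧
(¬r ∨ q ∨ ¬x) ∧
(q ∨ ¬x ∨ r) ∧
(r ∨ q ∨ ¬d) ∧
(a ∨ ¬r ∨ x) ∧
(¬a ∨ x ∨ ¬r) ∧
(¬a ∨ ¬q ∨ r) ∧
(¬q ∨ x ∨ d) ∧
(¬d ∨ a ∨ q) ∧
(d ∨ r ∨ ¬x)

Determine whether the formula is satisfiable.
No

No, the formula is not satisfiable.

No assignment of truth values to the variables can make all 30 clauses true simultaneously.

The formula is UNSAT (unsatisfiable).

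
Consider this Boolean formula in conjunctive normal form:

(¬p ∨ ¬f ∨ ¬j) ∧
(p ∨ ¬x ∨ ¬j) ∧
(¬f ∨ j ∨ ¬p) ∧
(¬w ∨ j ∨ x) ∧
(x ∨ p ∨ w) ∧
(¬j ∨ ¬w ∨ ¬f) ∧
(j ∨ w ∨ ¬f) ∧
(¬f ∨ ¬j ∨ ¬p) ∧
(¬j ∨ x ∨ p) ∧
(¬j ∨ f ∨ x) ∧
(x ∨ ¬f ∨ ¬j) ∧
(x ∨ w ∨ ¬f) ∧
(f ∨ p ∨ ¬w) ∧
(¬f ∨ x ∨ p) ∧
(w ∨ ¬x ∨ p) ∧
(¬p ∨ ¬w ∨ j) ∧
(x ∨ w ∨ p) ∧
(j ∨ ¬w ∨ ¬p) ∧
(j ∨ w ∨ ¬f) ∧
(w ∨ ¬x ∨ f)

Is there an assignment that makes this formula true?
Yes

Yes, the formula is satisfiable.

One satisfying assignment is: p=True, w=False, f=False, j=False, x=False

Verification: With this assignment, all 20 clauses evaluate to true.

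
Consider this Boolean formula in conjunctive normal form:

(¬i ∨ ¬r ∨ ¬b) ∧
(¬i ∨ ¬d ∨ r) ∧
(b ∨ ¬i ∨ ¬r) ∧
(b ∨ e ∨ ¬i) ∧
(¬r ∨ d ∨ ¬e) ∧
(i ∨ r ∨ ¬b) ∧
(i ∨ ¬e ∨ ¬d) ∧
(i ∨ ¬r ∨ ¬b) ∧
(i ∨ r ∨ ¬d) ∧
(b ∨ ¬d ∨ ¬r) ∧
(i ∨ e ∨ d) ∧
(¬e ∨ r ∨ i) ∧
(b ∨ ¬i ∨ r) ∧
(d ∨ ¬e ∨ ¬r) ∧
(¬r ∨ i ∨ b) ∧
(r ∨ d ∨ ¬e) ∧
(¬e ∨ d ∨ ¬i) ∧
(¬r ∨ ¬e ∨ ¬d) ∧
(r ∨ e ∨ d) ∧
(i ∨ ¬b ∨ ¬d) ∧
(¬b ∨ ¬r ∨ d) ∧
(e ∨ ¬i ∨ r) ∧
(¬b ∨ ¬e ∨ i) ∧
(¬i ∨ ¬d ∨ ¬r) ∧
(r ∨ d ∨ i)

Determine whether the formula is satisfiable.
No

No, the formula is not satisfiable.

No assignment of truth values to the variables can make all 25 clauses true simultaneously.

The formula is UNSAT (unsatisfiable).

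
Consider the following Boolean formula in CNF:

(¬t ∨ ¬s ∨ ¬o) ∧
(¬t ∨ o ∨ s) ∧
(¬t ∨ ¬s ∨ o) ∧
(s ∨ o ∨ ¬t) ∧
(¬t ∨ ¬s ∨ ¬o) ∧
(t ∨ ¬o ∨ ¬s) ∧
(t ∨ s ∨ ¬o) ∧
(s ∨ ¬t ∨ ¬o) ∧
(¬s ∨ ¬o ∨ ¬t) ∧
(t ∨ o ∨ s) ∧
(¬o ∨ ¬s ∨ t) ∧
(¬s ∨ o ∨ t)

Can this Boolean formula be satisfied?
No

No, the formula is not satisfiable.

No assignment of truth values to the variables can make all 12 clauses true simultaneously.

The formula is UNSAT (unsatisfiable).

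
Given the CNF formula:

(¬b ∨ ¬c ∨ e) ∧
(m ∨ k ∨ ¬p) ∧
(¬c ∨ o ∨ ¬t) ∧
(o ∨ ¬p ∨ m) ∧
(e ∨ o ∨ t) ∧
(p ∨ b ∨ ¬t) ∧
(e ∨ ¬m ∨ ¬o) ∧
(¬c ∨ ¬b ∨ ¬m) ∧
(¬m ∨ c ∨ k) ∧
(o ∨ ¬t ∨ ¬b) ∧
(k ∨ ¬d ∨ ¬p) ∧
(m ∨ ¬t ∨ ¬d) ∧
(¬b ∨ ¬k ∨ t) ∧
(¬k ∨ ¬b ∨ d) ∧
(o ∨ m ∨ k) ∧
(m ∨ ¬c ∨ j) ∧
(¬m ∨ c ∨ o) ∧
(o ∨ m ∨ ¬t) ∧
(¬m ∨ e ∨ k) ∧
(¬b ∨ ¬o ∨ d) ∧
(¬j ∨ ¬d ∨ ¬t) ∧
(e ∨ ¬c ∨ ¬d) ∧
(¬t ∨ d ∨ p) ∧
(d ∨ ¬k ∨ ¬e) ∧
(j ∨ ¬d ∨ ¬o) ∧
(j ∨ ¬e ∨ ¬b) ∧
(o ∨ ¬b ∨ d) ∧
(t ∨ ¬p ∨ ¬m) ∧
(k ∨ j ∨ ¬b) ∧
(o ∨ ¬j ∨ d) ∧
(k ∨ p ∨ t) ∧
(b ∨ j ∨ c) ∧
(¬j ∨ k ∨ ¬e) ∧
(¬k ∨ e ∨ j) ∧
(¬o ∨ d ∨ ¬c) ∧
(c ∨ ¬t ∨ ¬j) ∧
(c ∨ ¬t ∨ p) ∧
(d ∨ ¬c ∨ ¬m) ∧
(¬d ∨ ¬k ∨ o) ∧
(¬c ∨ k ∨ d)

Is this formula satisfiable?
Yes

Yes, the formula is satisfiable.

One satisfying assignment is: m=False, d=True, c=False, k=True, e=True, p=False, t=False, o=True, b=False, j=True

Verification: With this assignment, all 40 clauses evaluate to true.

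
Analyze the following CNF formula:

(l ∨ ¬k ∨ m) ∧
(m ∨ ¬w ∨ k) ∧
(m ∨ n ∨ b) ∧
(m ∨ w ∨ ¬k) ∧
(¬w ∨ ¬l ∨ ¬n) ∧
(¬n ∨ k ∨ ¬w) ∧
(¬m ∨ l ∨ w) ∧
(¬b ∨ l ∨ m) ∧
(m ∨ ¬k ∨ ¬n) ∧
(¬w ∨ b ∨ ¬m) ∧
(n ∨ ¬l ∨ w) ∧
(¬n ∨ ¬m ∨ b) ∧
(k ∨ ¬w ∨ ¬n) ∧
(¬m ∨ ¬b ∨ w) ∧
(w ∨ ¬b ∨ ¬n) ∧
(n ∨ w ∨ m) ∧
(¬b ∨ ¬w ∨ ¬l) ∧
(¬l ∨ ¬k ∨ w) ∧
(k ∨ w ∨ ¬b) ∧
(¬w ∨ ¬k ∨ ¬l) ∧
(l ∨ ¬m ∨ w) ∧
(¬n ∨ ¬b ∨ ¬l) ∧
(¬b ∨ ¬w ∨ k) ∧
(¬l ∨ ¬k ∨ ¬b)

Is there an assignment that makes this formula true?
Yes

Yes, the formula is satisfiable.

One satisfying assignment is: n=False, m=True, b=True, l=False, k=True, w=True

Verification: With this assignment, all 24 clauses evaluate to true.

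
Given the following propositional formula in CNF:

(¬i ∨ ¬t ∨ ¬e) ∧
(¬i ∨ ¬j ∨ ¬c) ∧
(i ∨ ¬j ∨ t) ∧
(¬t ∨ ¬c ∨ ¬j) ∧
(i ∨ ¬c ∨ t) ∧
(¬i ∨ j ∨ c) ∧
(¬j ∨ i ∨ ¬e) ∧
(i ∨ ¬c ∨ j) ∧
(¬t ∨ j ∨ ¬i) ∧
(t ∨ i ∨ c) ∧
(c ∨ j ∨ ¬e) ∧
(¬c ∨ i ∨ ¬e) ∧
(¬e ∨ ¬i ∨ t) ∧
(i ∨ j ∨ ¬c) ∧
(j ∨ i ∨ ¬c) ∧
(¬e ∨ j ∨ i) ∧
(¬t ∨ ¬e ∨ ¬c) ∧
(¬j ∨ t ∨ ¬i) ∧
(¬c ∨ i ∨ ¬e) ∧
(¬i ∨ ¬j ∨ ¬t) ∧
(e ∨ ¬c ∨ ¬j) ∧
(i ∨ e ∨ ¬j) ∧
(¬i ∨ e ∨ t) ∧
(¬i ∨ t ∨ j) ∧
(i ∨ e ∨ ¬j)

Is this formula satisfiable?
Yes

Yes, the formula is satisfiable.

One satisfying assignment is: t=True, c=False, e=False, i=False, j=False

Verification: With this assignment, all 25 clauses evaluate to true.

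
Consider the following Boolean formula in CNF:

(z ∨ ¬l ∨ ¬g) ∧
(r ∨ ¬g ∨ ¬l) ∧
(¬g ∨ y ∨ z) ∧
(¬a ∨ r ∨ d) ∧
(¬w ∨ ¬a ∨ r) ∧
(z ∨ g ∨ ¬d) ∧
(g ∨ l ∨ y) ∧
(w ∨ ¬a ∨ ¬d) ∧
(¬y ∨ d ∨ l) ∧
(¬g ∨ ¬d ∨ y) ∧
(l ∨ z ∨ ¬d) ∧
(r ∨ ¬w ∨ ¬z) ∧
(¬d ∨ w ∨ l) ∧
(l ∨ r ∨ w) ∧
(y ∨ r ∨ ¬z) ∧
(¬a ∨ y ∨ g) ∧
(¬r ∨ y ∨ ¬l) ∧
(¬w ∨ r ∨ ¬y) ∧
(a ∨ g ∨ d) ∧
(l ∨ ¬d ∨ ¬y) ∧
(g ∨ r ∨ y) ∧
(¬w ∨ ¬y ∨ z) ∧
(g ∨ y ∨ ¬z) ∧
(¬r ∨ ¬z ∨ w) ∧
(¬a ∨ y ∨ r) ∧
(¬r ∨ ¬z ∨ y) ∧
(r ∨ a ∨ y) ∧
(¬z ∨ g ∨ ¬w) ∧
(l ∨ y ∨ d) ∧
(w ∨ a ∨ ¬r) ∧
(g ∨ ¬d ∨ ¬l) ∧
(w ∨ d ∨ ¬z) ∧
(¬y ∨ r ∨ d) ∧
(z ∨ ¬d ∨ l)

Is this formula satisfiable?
Yes

Yes, the formula is satisfiable.

One satisfying assignment is: d=False, r=True, y=True, a=False, z=True, g=True, l=True, w=True

Verification: With this assignment, all 34 clauses evaluate to true.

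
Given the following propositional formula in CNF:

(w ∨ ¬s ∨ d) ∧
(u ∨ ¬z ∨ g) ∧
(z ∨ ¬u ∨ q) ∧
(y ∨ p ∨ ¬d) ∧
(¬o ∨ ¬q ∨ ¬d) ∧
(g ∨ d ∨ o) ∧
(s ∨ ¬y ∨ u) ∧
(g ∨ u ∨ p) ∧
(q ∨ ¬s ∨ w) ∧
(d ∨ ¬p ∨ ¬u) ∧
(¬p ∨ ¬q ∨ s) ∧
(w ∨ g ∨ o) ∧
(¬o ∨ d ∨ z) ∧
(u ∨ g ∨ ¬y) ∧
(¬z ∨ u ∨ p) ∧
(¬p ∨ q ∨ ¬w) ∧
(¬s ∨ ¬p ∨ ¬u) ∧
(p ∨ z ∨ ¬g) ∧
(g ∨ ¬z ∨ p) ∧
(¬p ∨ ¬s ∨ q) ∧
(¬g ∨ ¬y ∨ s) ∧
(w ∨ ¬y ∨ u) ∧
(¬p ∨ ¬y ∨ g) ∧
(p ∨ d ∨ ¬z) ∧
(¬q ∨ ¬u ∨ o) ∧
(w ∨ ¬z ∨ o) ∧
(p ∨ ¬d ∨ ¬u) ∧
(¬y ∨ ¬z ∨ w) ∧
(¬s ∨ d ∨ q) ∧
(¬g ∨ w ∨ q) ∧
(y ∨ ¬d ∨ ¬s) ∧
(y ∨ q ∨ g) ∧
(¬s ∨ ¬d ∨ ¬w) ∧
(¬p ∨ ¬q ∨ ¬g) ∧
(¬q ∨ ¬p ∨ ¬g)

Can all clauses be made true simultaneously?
No

No, the formula is not satisfiable.

No assignment of truth values to the variables can make all 35 clauses true simultaneously.

The formula is UNSAT (unsatisfiable).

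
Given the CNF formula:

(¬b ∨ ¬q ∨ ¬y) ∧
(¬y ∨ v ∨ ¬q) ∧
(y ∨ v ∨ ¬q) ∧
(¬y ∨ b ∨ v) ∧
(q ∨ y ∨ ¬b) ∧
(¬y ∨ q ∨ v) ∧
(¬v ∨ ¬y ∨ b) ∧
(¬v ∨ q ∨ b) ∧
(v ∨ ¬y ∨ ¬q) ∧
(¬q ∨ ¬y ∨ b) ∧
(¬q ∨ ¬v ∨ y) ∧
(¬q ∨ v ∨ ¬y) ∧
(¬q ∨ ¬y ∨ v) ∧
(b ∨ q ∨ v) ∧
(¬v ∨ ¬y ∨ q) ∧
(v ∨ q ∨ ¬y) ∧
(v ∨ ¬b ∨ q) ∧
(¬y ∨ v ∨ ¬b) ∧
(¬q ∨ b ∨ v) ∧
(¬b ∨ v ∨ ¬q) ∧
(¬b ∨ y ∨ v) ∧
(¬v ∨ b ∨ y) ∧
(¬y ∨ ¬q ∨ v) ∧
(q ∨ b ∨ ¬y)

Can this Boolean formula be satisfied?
No

No, the formula is not satisfiable.

No assignment of truth values to the variables can make all 24 clauses true simultaneously.

The formula is UNSAT (unsatisfiable).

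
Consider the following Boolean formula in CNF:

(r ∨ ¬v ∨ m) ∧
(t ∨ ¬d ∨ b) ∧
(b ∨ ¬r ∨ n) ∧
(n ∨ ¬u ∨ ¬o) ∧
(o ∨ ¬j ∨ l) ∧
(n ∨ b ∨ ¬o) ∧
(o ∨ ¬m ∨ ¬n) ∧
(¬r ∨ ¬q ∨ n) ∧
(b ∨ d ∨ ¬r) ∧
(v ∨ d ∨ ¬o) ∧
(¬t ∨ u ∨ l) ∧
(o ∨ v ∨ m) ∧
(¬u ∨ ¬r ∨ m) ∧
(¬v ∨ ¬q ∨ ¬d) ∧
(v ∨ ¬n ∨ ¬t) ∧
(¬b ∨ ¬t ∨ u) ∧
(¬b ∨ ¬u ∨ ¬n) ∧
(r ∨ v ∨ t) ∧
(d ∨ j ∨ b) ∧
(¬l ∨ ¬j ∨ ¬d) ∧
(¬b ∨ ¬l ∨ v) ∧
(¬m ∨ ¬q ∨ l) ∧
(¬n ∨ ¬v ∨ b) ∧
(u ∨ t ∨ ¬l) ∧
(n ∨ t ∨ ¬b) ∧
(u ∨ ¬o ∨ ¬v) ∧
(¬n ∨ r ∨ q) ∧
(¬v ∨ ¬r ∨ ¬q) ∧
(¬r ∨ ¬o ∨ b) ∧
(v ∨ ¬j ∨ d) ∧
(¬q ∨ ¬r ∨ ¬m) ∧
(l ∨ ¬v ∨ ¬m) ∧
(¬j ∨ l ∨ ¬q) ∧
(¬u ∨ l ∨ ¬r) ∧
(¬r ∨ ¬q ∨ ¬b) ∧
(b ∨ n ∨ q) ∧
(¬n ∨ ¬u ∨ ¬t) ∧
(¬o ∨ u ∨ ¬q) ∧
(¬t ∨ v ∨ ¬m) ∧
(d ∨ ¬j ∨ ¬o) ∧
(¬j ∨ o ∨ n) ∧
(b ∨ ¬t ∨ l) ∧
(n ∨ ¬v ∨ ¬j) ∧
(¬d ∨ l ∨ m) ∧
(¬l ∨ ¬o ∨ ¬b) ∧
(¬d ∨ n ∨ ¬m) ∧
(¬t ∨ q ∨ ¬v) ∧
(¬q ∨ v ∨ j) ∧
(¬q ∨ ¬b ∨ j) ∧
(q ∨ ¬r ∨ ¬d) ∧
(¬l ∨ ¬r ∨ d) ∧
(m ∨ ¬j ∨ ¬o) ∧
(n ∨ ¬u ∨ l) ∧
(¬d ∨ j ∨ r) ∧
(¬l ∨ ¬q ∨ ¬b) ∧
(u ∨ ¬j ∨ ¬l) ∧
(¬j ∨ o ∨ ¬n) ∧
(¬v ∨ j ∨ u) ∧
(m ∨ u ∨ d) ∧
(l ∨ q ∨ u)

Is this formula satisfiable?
No

No, the formula is not satisfiable.

No assignment of truth values to the variables can make all 60 clauses true simultaneously.

The formula is UNSAT (unsatisfiable).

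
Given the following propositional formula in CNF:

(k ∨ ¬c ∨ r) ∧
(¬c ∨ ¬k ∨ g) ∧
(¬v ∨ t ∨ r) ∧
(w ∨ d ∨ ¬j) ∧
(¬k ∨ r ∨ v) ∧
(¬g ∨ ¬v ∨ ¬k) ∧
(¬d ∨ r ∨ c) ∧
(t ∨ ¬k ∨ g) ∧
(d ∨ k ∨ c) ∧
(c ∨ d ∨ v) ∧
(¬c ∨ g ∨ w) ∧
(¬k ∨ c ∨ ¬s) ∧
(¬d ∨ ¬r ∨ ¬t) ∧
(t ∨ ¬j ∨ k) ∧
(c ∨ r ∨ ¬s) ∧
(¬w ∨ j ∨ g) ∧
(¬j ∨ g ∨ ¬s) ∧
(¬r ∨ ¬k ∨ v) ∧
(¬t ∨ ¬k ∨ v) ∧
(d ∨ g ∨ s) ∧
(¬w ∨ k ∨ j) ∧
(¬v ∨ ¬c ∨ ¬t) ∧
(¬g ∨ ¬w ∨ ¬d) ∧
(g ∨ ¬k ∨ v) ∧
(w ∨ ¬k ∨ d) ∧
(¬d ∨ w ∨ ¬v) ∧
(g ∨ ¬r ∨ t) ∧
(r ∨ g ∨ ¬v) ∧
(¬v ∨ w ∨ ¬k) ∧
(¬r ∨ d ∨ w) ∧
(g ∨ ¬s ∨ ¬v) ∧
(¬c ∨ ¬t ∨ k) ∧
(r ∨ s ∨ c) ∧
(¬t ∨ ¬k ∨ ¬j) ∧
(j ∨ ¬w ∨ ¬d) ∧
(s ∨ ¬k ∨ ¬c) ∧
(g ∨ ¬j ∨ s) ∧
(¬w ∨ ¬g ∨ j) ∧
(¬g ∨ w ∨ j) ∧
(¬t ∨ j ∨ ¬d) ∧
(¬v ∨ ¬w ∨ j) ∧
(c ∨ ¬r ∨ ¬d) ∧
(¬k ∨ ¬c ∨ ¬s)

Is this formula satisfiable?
No

No, the formula is not satisfiable.

No assignment of truth values to the variables can make all 43 clauses true simultaneously.

The formula is UNSAT (unsatisfiable).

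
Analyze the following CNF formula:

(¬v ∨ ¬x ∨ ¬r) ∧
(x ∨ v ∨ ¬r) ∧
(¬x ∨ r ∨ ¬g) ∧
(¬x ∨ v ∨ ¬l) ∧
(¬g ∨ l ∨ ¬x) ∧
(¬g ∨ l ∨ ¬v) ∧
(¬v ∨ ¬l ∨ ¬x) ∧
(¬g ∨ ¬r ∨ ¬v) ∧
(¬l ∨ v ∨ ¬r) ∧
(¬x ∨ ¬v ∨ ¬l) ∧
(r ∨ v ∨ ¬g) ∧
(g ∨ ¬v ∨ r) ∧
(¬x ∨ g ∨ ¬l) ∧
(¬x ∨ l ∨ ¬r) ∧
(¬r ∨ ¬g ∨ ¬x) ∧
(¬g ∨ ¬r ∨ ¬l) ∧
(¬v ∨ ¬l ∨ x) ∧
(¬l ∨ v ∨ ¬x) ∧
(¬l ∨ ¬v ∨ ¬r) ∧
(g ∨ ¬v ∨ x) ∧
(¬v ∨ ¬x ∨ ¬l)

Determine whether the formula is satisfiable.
Yes

Yes, the formula is satisfiable.

One satisfying assignment is: v=False, g=False, r=False, x=False, l=False

Verification: With this assignment, all 21 clauses evaluate to true.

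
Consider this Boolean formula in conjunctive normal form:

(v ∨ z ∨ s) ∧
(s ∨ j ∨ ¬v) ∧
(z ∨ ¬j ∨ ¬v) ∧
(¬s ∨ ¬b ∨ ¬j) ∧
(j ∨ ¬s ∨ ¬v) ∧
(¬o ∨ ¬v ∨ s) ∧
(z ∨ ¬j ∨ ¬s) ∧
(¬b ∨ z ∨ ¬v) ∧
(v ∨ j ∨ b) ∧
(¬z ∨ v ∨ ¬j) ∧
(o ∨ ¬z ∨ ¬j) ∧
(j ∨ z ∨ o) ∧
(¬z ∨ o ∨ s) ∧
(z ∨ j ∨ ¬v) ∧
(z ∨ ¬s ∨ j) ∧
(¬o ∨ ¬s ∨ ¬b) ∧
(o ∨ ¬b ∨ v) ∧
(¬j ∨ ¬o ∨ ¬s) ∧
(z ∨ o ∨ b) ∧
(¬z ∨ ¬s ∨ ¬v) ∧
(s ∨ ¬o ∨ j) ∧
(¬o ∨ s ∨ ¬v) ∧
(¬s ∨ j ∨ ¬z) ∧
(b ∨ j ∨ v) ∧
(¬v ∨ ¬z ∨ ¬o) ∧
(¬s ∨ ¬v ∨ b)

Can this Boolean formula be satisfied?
No

No, the formula is not satisfiable.

No assignment of truth values to the variables can make all 26 clauses true simultaneously.

The formula is UNSAT (unsatisfiable).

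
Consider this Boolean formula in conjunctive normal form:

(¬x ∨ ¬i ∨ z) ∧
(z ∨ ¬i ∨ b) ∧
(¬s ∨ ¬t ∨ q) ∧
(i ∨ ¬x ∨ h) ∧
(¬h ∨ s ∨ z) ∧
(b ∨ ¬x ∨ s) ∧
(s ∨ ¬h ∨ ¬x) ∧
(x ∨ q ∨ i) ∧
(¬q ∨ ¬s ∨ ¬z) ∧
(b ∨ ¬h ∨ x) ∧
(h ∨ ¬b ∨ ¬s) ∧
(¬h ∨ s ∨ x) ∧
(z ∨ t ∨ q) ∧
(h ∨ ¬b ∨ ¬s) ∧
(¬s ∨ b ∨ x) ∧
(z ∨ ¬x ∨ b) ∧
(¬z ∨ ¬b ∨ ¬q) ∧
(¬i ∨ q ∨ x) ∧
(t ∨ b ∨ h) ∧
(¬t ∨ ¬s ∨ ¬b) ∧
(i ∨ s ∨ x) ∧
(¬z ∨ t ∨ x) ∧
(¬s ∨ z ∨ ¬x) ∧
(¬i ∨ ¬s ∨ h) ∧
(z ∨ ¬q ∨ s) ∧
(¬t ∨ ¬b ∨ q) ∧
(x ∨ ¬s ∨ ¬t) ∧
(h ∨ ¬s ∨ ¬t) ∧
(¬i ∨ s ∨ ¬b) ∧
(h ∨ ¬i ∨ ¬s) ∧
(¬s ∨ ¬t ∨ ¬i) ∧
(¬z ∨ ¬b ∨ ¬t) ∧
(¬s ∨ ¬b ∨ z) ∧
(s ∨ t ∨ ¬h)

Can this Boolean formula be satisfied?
Yes

Yes, the formula is satisfiable.

One satisfying assignment is: b=False, t=False, x=True, z=True, q=False, i=False, h=True, s=True

Verification: With this assignment, all 34 clauses evaluate to true.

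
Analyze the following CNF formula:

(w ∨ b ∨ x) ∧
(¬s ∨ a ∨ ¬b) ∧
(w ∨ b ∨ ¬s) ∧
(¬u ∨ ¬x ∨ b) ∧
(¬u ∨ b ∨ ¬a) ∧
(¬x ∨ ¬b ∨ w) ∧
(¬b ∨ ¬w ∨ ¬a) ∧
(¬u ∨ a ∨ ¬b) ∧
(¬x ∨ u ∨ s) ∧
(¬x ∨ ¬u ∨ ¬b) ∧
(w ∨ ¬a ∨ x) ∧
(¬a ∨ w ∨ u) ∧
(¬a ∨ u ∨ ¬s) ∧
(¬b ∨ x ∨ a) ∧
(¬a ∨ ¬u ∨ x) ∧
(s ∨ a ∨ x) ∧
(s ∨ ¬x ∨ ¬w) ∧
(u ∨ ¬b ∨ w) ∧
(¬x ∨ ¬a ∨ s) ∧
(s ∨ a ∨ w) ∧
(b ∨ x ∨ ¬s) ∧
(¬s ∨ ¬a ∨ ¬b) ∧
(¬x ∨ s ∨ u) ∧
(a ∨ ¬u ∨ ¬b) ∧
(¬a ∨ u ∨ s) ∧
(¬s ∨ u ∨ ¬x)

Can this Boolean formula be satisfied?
No

No, the formula is not satisfiable.

No assignment of truth values to the variables can make all 26 clauses true simultaneously.

The formula is UNSAT (unsatisfiable).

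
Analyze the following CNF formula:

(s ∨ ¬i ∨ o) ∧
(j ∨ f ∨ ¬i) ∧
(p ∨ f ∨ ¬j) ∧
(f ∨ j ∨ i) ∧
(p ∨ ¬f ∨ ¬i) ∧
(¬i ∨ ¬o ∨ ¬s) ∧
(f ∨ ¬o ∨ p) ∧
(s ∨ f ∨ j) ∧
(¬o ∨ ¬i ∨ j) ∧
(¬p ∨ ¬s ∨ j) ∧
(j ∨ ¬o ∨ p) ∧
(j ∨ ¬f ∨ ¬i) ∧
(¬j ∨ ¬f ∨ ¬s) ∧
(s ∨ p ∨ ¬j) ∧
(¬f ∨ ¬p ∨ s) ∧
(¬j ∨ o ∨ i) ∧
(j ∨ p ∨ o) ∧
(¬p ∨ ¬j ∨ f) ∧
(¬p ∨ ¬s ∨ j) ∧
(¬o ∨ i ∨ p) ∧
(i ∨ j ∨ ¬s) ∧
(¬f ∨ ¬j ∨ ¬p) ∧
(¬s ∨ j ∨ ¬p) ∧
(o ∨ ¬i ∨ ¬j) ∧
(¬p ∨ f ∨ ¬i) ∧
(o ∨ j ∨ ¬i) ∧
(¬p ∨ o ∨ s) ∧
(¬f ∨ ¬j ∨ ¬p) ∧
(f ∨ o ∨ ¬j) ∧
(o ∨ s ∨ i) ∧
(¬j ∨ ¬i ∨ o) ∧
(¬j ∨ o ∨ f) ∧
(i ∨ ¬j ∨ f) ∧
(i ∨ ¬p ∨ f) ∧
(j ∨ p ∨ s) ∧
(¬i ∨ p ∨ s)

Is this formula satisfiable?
No

No, the formula is not satisfiable.

No assignment of truth values to the variables can make all 36 clauses true simultaneously.

The formula is UNSAT (unsatisfiable).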